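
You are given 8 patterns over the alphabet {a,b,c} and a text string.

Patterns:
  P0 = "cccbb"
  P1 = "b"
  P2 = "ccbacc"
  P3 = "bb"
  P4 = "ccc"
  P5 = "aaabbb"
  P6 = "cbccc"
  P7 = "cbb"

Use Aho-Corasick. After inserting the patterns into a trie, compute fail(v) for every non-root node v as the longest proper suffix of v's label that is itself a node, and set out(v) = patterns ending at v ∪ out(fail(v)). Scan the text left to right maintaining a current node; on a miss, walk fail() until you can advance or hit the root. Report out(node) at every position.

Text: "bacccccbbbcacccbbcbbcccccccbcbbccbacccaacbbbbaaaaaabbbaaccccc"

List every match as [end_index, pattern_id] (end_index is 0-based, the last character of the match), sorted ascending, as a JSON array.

Build:
Trie nodes:
  0='ε' goto a→12 b→6 c→1
  1='c' goto b→18 c→2
  2='cc' goto b→7 c→3
  3='ccc' goto b→4  [P4 ends]
  4='cccb' goto b→5
  5='cccbb' goto ·  [P0 ends]
  6='b' goto b→11  [P1 ends]
  7='ccb' goto a→8
  8='ccba' goto c→9
  9='ccbac' goto c→10
  10='ccbacc' goto ·  [P2 ends]
  11='bb' goto ·  [P3 ends]
  12='a' goto a→13
  13='aa' goto a→14
  14='aaa' goto b→15
  15='aaab' goto b→16
  16='aaabb' goto b→17
  17='aaabbb' goto ·  [P5 ends]
  18='cb' goto b→22 c→19
  19='cbc' goto c→20
  20='cbcc' goto c→21
  21='cbccc' goto ·  [P6 ends]
  22='cbb' goto ·  [P7 ends]

Failure links (BFS by depth):
  n1('c'): parent n0 fail=0; on 'c' 0 → fail=0;  out ∅∪∅=∅
  n6('b'): parent n0 fail=0; on 'b' 0 → fail=0;  out {1}∪∅={1}
  n12('a'): parent n0 fail=0; on 'a' 0 → fail=0;  out ∅∪∅=∅
  n2('cc'): parent n1 fail=0; on 'c' 0 → fail=1;  out ∅∪∅=∅
  n11('bb'): parent n6 fail=0; on 'b' 0 → fail=6;  out {3}∪{1}={1,3}
  n13('aa'): parent n12 fail=0; on 'a' 0 → fail=12;  out ∅∪∅=∅
  n18('cb'): parent n1 fail=0; on 'b' 0 → fail=6;  out ∅∪{1}={1}
  n3('ccc'): parent n2 fail=1; on 'c' 1 → fail=2;  out {4}∪∅={4}
  n7('ccb'): parent n2 fail=1; on 'b' 1 → fail=18;  out ∅∪{1}={1}
  n14('aaa'): parent n13 fail=12; on 'a' 12 → fail=13;  out ∅∪∅=∅
  n19('cbc'): parent n18 fail=6; on 'c' 6→0 → fail=1;  out ∅∪∅=∅
  n22('cbb'): parent n18 fail=6; on 'b' 6 → fail=11;  out {7}∪{1,3}={1,3,7}
  n4('cccb'): parent n3 fail=2; on 'b' 2 → fail=7;  out ∅∪{1}={1}
  n8('ccba'): parent n7 fail=18; on 'a' 18→6→0 → fail=12;  out ∅∪∅=∅
  n15('aaab'): parent n14 fail=13; on 'b' 13→12→0 → fail=6;  out ∅∪{1}={1}
  n20('cbcc'): parent n19 fail=1; on 'c' 1 → fail=2;  out ∅∪∅=∅
  n5('cccbb'): parent n4 fail=7; on 'b' 7→18 → fail=22;  out {0}∪{1,3,7}={0,1,3,7}
  n9('ccbac'): parent n8 fail=12; on 'c' 12→0 → fail=1;  out ∅∪∅=∅
  n16('aaabb'): parent n15 fail=6; on 'b' 6 → fail=11;  out ∅∪{1,3}={1,3}
  n21('cbccc'): parent n20 fail=2; on 'c' 2 → fail=3;  out {6}∪{4}={4,6}
  n10('ccbacc'): parent n9 fail=1; on 'c' 1 → fail=2;  out {2}∪∅={2}
  n17('aaabbb'): parent n16 fail=11; on 'b' 11→6 → fail=11;  out {5}∪{1,3}={1,3,5}

Scan:
pos 0 'b': at 6  ** P1@[0:0]
pos 1 'a': at 12 ·f
pos 2 'c': at 1 ·f
pos 3 'c': at 2
pos 4 'c': at 3  ** P4@[2:4]
pos 5 'c': at 3 ·f  ** P4@[3:5]
pos 6 'c': at 3 ·f  ** P4@[4:6]
pos 7 'b': at 4  ** P1@[7:7]
pos 8 'b': at 5  ** P0@[4:8],P1@[8:8],P3@[7:8],P7@[6:8]
pos 9 'b': at 11 ·f  ** P1@[9:9],P3@[8:9]
pos 10 'c': at 1 ·f
pos 11 'a': at 12 ·f
pos 12 'c': at 1 ·f
pos 13 'c': at 2
pos 14 'c': at 3  ** P4@[12:14]
pos 15 'b': at 4  ** P1@[15:15]
pos 16 'b': at 5  ** P0@[12:16],P1@[16:16],P3@[15:16],P7@[14:16]
pos 17 'c': at 1 ·f
pos 18 'b': at 18  ** P1@[18:18]
pos 19 'b': at 22  ** P1@[19:19],P3@[18:19],P7@[17:19]
pos 20 'c': at 1 ·f
pos 21 'c': at 2
pos 22 'c': at 3  ** P4@[20:22]
pos 23 'c': at 3 ·f  ** P4@[21:23]
pos 24 'c': at 3 ·f  ** P4@[22:24]
pos 25 'c': at 3 ·f  ** P4@[23:25]
pos 26 'c': at 3 ·f  ** P4@[24:26]
pos 27 'b': at 4  ** P1@[27:27]
pos 28 'c': at 19 ·f
pos 29 'b': at 18 ·f  ** P1@[29:29]
pos 30 'b': at 22  ** P1@[30:30],P3@[29:30],P7@[28:30]
pos 31 'c': at 1 ·f
pos 32 'c': at 2
pos 33 'b': at 7  ** P1@[33:33]
pos 34 'a': at 8
pos 35 'c': at 9
pos 36 'c': at 10  ** P2@[31:36]
pos 37 'c': at 3 ·f  ** P4@[35:37]
pos 38 'a': at 12 ·f
pos 39 'a': at 13
pos 40 'c': at 1 ·f
pos 41 'b': at 18  ** P1@[41:41]
pos 42 'b': at 22  ** P1@[42:42],P3@[41:42],P7@[40:42]
pos 43 'b': at 11 ·f  ** P1@[43:43],P3@[42:43]
pos 44 'b': at 11 ·f  ** P1@[44:44],P3@[43:44]
pos 45 'a': at 12 ·f
pos 46 'a': at 13
pos 47 'a': at 14
pos 48 'a': at 14 ·f
pos 49 'a': at 14 ·f
pos 50 'a': at 14 ·f
pos 51 'b': at 15  ** P1@[51:51]
pos 52 'b': at 16  ** P1@[52:52],P3@[51:52]
pos 53 'b': at 17  ** P1@[53:53],P3@[52:53],P5@[48:53]
pos 54 'a': at 12 ·f
pos 55 'a': at 13
pos 56 'c': at 1 ·f
pos 57 'c': at 2
pos 58 'c': at 3  ** P4@[56:58]
pos 59 'c': at 3 ·f  ** P4@[57:59]
pos 60 'c': at 3 ·f  ** P4@[58:60]

Matches: [[0,1],[4,4],[5,4],[6,4],[7,1],[8,0],[8,1],[8,3],[8,7],[9,1],[9,3],[14,4],[15,1],[16,0],[16,1],[16,3],[16,7],[18,1],[19,1],[19,3],[19,7],[22,4],[23,4],[24,4],[25,4],[26,4],[27,1],[29,1],[30,1],[30,3],[30,7],[33,1],[36,2],[37,4],[41,1],[42,1],[42,3],[42,7],[43,1],[43,3],[44,1],[44,3],[51,1],[52,1],[52,3],[53,1],[53,3],[53,5],[58,4],[59,4],[60,4]]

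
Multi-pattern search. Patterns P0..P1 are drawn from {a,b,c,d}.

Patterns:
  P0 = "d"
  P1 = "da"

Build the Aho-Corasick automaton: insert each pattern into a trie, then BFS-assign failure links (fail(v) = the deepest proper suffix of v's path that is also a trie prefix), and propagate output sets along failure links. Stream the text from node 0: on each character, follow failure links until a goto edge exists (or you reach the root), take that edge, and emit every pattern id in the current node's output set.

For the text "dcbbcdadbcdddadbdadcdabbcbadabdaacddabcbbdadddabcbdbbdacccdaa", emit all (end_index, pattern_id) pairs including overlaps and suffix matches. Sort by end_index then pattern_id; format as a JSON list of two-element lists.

Build:
Trie (insert patterns):
  n0 'ε': d→1
  n1 'd': a→2  ←P0
  n2 'da': ·  ←P1

BFS fail/out derivation:
  n1('d'): parent n0 fail=0; on 'd' 0 → fail=0;  out {0}∪∅={0}
  n2('da'): parent n1 fail=0; on 'a' 0 → fail=0;  out {1}∪∅={1}

Scan:
i=0 'd': node 0→1  emit P0@[0:0]
i=1 'c': node 1→0 (via fail)
i=2 'b': node 0→0
i=3 'b': node 0→0
i=4 'c': node 0→0
i=5 'd': node 0→1  emit P0@[5:5]
i=6 'a': node 1→2  emit P1@[5:6]
i=7 'd': node 2→1 (via fail)  emit P0@[7:7]
i=8 'b': node 1→0 (via fail)
i=9 'c': node 0→0
i=10 'd': node 0→1  emit P0@[10:10]
i=11 'd': node 1→1 (via fail)  emit P0@[11:11]
i=12 'd': node 1→1 (via fail)  emit P0@[12:12]
i=13 'a': node 1→2  emit P1@[12:13]
i=14 'd': node 2→1 (via fail)  emit P0@[14:14]
i=15 'b': node 1→0 (via fail)
i=16 'd': node 0→1  emit P0@[16:16]
i=17 'a': node 1→2  emit P1@[16:17]
i=18 'd': node 2→1 (via fail)  emit P0@[18:18]
i=19 'c': node 1→0 (via fail)
i=20 'd': node 0→1  emit P0@[20:20]
i=21 'a': node 1→2  emit P1@[20:21]
i=22 'b': node 2→0 (via fail)
i=23 'b': node 0→0
i=24 'c': node 0→0
i=25 'b': node 0→0
i=26 'a': node 0→0
i=27 'd': node 0→1  emit P0@[27:27]
i=28 'a': node 1→2  emit P1@[27:28]
i=29 'b': node 2→0 (via fail)
i=30 'd': node 0→1  emit P0@[30:30]
i=31 'a': node 1→2  emit P1@[30:31]
i=32 'a': node 2→0 (via fail)
i=33 'c': node 0→0
i=34 'd': node 0→1  emit P0@[34:34]
i=35 'd': node 1→1 (via fail)  emit P0@[35:35]
i=36 'a': node 1→2  emit P1@[35:36]
i=37 'b': node 2→0 (via fail)
i=38 'c': node 0→0
i=39 'b': node 0→0
i=40 'b': node 0→0
i=41 'd': node 0→1  emit P0@[41:41]
i=42 'a': node 1→2  emit P1@[41:42]
i=43 'd': node 2→1 (via fail)  emit P0@[43:43]
i=44 'd': node 1→1 (via fail)  emit P0@[44:44]
i=45 'd': node 1→1 (via fail)  emit P0@[45:45]
i=46 'a': node 1→2  emit P1@[45:46]
i=47 'b': node 2→0 (via fail)
i=48 'c': node 0→0
i=49 'b': node 0→0
i=50 'd': node 0→1  emit P0@[50:50]
i=51 'b': node 1→0 (via fail)
i=52 'b': node 0→0
i=53 'd': node 0→1  emit P0@[53:53]
i=54 'a': node 1→2  emit P1@[53:54]
i=55 'c': node 2→0 (via fail)
i=56 'c': node 0→0
i=57 'c': node 0→0
i=58 'd': node 0→1  emit P0@[58:58]
i=59 'a': node 1→2  emit P1@[58:59]
i=60 'a': node 2→0 (via fail)

Result: [[0,0],[5,0],[6,1],[7,0],[10,0],[11,0],[12,0],[13,1],[14,0],[16,0],[17,1],[18,0],[20,0],[21,1],[27,0],[28,1],[30,0],[31,1],[34,0],[35,0],[36,1],[41,0],[42,1],[43,0],[44,0],[45,0],[46,1],[50,0],[53,0],[54,1],[58,0],[59,1]]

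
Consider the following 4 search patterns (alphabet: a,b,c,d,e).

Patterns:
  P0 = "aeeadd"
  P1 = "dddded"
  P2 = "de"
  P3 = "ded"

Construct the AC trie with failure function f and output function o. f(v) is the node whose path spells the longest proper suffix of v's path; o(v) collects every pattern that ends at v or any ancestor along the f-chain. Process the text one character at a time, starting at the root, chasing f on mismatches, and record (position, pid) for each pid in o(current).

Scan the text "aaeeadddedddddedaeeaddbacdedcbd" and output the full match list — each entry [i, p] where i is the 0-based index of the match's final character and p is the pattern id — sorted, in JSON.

Build automaton:
Trie nodes:
  0='ε' goto a→1 d→7
  1='a' goto e→2
  2='ae' goto e→3
  3='aee' goto a→4
  4='aeea' goto d→5
  5='aeead' goto d→6
  6='aeeadd' goto ·  ←P0
  7='d' goto d→8 e→13
  8='dd' goto d→9
  9='ddd' goto d→10
  10='dddd' goto e→11
  11='dddde' goto d→12
  12='dddded' goto ·  ←P1
  13='de' goto d→14  ←P2
  14='ded' goto ·  ←P3

Failure links (BFS by depth):
  n1('a'): parent n0 fail=0; on 'a' 0 → fail=0;  out ∅∪∅=∅
  n7('d'): parent n0 fail=0; on 'd' 0 → fail=0;  out ∅∪∅=∅
  n2('ae'): parent n1 fail=0; on 'e' 0 → fail=0;  out ∅∪∅=∅
  n8('dd'): parent n7 fail=0; on 'd' 0 → fail=7;  out ∅∪∅=∅
  n13('de'): parent n7 fail=0; on 'e' 0 → fail=0;  out {2}∪∅={2}
  n3('aee'): parent n2 fail=0; on 'e' 0 → fail=0;  out ∅∪∅=∅
  n9('ddd'): parent n8 fail=7; on 'd' 7 → fail=8;  out ∅∪∅=∅
  n14('ded'): parent n13 fail=0; on 'd' 0 → fail=7;  out {3}∪∅={3}
  n4('aeea'): parent n3 fail=0; on 'a' 0 → fail=1;  out ∅∪∅=∅
  n10('dddd'): parent n9 fail=8; on 'd' 8 → fail=9;  out ∅∪∅=∅
  n5('aeead'): parent n4 fail=1; on 'd' 1→0 → fail=7;  out ∅∪∅=∅
  n11('dddde'): parent n10 fail=9; on 'e' 9→8→7 → fail=13;  out ∅∪{2}={2}
  n6('aeeadd'): parent n5 fail=7; on 'd' 7 → fail=8;  out {0}∪∅={0}
  n12('dddded'): parent n11 fail=13; on 'd' 13 → fail=14;  out {1}∪{3}={1,3}

Run:
pos 0 'a': at 1
pos 1 'a': at 1 (fail-walked)
pos 2 'e': at 2
pos 3 'e': at 3
pos 4 'a': at 4
pos 5 'd': at 5
pos 6 'd': at 6  emit P0@[1:6]
pos 7 'd': at 9 (fail-walked)
pos 8 'e': at 13 (fail-walked)  emit P2@[7:8]
pos 9 'd': at 14  emit P3@[7:9]
pos 10 'd': at 8 (fail-walked)
pos 11 'd': at 9
pos 12 'd': at 10
pos 13 'd': at 10 (fail-walked)
pos 14 'e': at 11  emit P2@[13:14]
pos 15 'd': at 12  emit P1@[10:15],P3@[13:15]
pos 16 'a': at 1 (fail-walked)
pos 17 'e': at 2
pos 18 'e': at 3
pos 19 'a': at 4
pos 20 'd': at 5
pos 21 'd': at 6  emit P0@[16:21]
pos 22 'b': at 0 (fail-walked)
pos 23 'a': at 1
pos 24 'c': at 0 (fail-walked)
pos 25 'd': at 7
pos 26 'e': at 13  emit P2@[25:26]
pos 27 'd': at 14  emit P3@[25:27]
pos 28 'c': at 0 (fail-walked)
pos 29 'b': at 0
pos 30 'd': at 7

All matches (sorted): [[6,0],[8,2],[9,3],[14,2],[15,1],[15,3],[21,0],[26,2],[27,3]]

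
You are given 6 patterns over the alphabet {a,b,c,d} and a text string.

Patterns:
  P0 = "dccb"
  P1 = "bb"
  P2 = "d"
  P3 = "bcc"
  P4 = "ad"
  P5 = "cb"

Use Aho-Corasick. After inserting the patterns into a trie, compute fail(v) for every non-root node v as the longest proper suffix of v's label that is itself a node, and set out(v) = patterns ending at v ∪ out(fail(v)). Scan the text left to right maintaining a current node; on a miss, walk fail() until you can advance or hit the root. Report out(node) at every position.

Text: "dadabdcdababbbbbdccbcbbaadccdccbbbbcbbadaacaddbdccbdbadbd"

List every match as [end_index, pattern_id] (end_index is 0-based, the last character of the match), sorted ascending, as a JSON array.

Build:
Trie nodes:
  0='ε' goto a→9 b→5 c→11 d→1
  1='d' goto c→2  [P2 ends]
  2='dc' goto c→3
  3='dcc' goto b→4
  4='dccb' goto ·  [P0 ends]
  5='b' goto b→6 c→7
  6='bb' goto ·  [P1 ends]
  7='bc' goto c→8
  8='bcc' goto ·  [P3 ends]
  9='a' goto d→10
  10='ad' goto ·  [P4 ends]
  11='c' goto b→12
  12='cb' goto ·  [P5 ends]

BFS fail/out derivation:
  n1('d'): parent n0 fail=0; on 'd' 0 → fail=0;  out {2}∪∅={2}
  n5('b'): parent n0 fail=0; on 'b' 0 → fail=0;  out ∅∪∅=∅
  n9('a'): parent n0 fail=0; on 'a' 0 → fail=0;  out ∅∪∅=∅
  n11('c'): parent n0 fail=0; on 'c' 0 → fail=0;  out ∅∪∅=∅
  n2('dc'): parent n1 fail=0; on 'c' 0 → fail=11;  out ∅∪∅=∅
  n6('bb'): parent n5 fail=0; on 'b' 0 → fail=5;  out {1}∪∅={1}
  n7('bc'): parent n5 fail=0; on 'c' 0 → fail=11;  out ∅∪∅=∅
  n10('ad'): parent n9 fail=0; on 'd' 0 → fail=1;  out {4}∪{2}={2,4}
  n12('cb'): parent n11 fail=0; on 'b' 0 → fail=5;  out {5}∪∅={5}
  n3('dcc'): parent n2 fail=11; on 'c' 11→0 → fail=11;  out ∅∪∅=∅
  n8('bcc'): parent n7 fail=11; on 'c' 11→0 → fail=11;  out {3}∪∅={3}
  n4('dccb'): parent n3 fail=11; on 'b' 11 → fail=12;  out {0}∪{5}={0,5}

Scan:
pos 0 'd': at 1  ** P2@[0:0]
pos 1 'a': at 9 (via fail)
pos 2 'd': at 10  ** P2@[2:2],P4@[1:2]
pos 3 'a': at 9 (via fail)
pos 4 'b': at 5 (via fail)
pos 5 'd': at 1 (via fail)  ** P2@[5:5]
pos 6 'c': at 2
pos 7 'd': at 1 (via fail)  ** P2@[7:7]
pos 8 'a': at 9 (via fail)
pos 9 'b': at 5 (via fail)
pos 10 'a': at 9 (via fail)
pos 11 'b': at 5 (via fail)
pos 12 'b': at 6  ** P1@[11:12]
pos 13 'b': at 6 (via fail)  ** P1@[12:13]
pos 14 'b': at 6 (via fail)  ** P1@[13:14]
pos 15 'b': at 6 (via fail)  ** P1@[14:15]
pos 16 'd': at 1 (via fail)  ** P2@[16:16]
pos 17 'c': at 2
pos 18 'c': at 3
pos 19 'b': at 4  ** P0@[16:19],P5@[18:19]
pos 20 'c': at 7 (via fail)
pos 21 'b': at 12 (via fail)  ** P5@[20:21]
pos 22 'b': at 6 (via fail)  ** P1@[21:22]
pos 23 'a': at 9 (via fail)
pos 24 'a': at 9 (via fail)
pos 25 'd': at 10  ** P2@[25:25],P4@[24:25]
pos 26 'c': at 2 (via fail)
pos 27 'c': at 3
pos 28 'd': at 1 (via fail)  ** P2@[28:28]
pos 29 'c': at 2
pos 30 'c': at 3
pos 31 'b': at 4  ** P0@[28:31],P5@[30:31]
pos 32 'b': at 6 (via fail)  ** P1@[31:32]
pos 33 'b': at 6 (via fail)  ** P1@[32:33]
pos 34 'b': at 6 (via fail)  ** P1@[33:34]
pos 35 'c': at 7 (via fail)
pos 36 'b': at 12 (via fail)  ** P5@[35:36]
pos 37 'b': at 6 (via fail)  ** P1@[36:37]
pos 38 'a': at 9 (via fail)
pos 39 'd': at 10  ** P2@[39:39],P4@[38:39]
pos 40 'a': at 9 (via fail)
pos 41 'a': at 9 (via fail)
pos 42 'c': at 11 (via fail)
pos 43 'a': at 9 (via fail)
pos 44 'd': at 10  ** P2@[44:44],P4@[43:44]
pos 45 'd': at 1 (via fail)  ** P2@[45:45]
pos 46 'b': at 5 (via fail)
pos 47 'd': at 1 (via fail)  ** P2@[47:47]
pos 48 'c': at 2
pos 49 'c': at 3
pos 50 'b': at 4  ** P0@[47:50],P5@[49:50]
pos 51 'd': at 1 (via fail)  ** P2@[51:51]
pos 52 'b': at 5 (via fail)
pos 53 'a': at 9 (via fail)
pos 54 'd': at 10  ** P2@[54:54],P4@[53:54]
pos 55 'b': at 5 (via fail)
pos 56 'd': at 1 (via fail)  ** P2@[56:56]

All matches (sorted): [[0,2],[2,2],[2,4],[5,2],[7,2],[12,1],[13,1],[14,1],[15,1],[16,2],[19,0],[19,5],[21,5],[22,1],[25,2],[25,4],[28,2],[31,0],[31,5],[32,1],[33,1],[34,1],[36,5],[37,1],[39,2],[39,4],[44,2],[44,4],[45,2],[47,2],[50,0],[50,5],[51,2],[54,2],[54,4],[56,2]]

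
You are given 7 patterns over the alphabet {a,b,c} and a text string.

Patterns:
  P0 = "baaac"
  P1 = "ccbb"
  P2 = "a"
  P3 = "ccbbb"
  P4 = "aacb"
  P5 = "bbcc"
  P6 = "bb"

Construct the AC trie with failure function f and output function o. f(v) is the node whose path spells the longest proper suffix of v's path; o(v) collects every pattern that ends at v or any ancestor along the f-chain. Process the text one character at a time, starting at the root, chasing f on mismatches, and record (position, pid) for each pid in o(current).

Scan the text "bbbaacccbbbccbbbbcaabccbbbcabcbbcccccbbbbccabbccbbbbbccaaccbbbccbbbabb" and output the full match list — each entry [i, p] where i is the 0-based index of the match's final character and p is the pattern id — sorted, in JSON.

Build automaton:
Trie (insert patterns):
  0='ε' goto a→10 b→1 c→6
  1='b' goto a→2 b→15
  2='ba' goto a→3
  3='baa' goto a→4
  4='baaa' goto c→5
  5='baaac' goto ·  ←P0
  6='c' goto c→7
  7='cc' goto b→8
  8='ccb' goto b→9
  9='ccbb' goto b→11  ←P1
  10='a' goto a→12  ←P2
  11='ccbbb' goto ·  ←P3
  12='aa' goto c→13
  13='aac' goto b→14
  14='aacb' goto ·  ←P4
  15='bb' goto c→16  ←P6
  16='bbc' goto c→17
  17='bbcc' goto ·  ←P5

BFS fail/out derivation:
  fail(1) 'b': from fail(0)=0 chase 'b': 0 ⇒ 0;  out=∅∪out(0)=∅
  fail(6) 'c': from fail(0)=0 chase 'c': 0 ⇒ 0;  out=∅∪out(0)=∅
  fail(10) 'a': from fail(0)=0 chase 'a': 0 ⇒ 0;  out={2}∪out(0)={2}
  fail(2) 'ba': from fail(1)=0 chase 'a': 0 ⇒ 10;  out=∅∪out(10)={2}
  fail(7) 'cc': from fail(6)=0 chase 'c': 0 ⇒ 6;  out=∅∪out(6)=∅
  fail(12) 'aa': from fail(10)=0 chase 'a': 0 ⇒ 10;  out=∅∪out(10)={2}
  fail(15) 'bb': from fail(1)=0 chase 'b': 0 ⇒ 1;  out={6}∪out(1)={6}
  fail(3) 'baa': from fail(2)=10 chase 'a': 10 ⇒ 12;  out=∅∪out(12)={2}
  fail(8) 'ccb': from fail(7)=6 chase 'b': 6→0 ⇒ 1;  out=∅∪out(1)=∅
  fail(13) 'aac': from fail(12)=10 chase 'c': 10→0 ⇒ 6;  out=∅∪out(6)=∅
  fail(16) 'bbc': from fail(15)=1 chase 'c': 1→0 ⇒ 6;  out=∅∪out(6)=∅
  fail(4) 'baaa': from fail(3)=12 chase 'a': 12→10 ⇒ 12;  out=∅∪out(12)={2}
  fail(9) 'ccbb': from fail(8)=1 chase 'b': 1 ⇒ 15;  out={1}∪out(15)={1,6}
  fail(14) 'aacb': from fail(13)=6 chase 'b': 6→0 ⇒ 1;  out={4}∪out(1)={4}
  fail(17) 'bbcc': from fail(16)=6 chase 'c': 6 ⇒ 7;  out={5}∪out(7)={5}
  fail(5) 'baaac': from fail(4)=12 chase 'c': 12 ⇒ 13;  out={0}∪out(13)={0}
  fail(11) 'ccbbb': from fail(9)=15 chase 'b': 15→1 ⇒ 15;  out={3}∪out(15)={3,6}

Scan:
[0] read 'b'  n0⇒n1
[1] read 'b'  n1⇒n15  emit P6@[0:1]
[2] read 'b'  n15⇒n15 ·f  emit P6@[1:2]
[3] read 'a'  n15⇒n2 ·f  emit P2@[3:3]
[4] read 'a'  n2⇒n3  emit P2@[4:4]
[5] read 'c'  n3⇒n13 ·f
[6] read 'c'  n13⇒n7 ·f
[7] read 'c'  n7⇒n7 ·f
[8] read 'b'  n7⇒n8
[9] read 'b'  n8⇒n9  emit P1@[6:9],P6@[8:9]
[10] read 'b'  n9⇒n11  emit P3@[6:10],P6@[9:10]
[11] read 'c'  n11⇒n16 ·f
[12] read 'c'  n16⇒n17  emit P5@[9:12]
[13] read 'b'  n17⇒n8 ·f
[14] read 'b'  n8⇒n9  emit P1@[11:14],P6@[13:14]
[15] read 'b'  n9⇒n11  emit P3@[11:15],P6@[14:15]
[16] read 'b'  n11⇒n15 ·f  emit P6@[15:16]
[17] read 'c'  n15⇒n16
[18] read 'a'  n16⇒n10 ·f  emit P2@[18:18]
[19] read 'a'  n10⇒n12  emit P2@[19:19]
[20] read 'b'  n12⇒n1 ·f
[21] read 'c'  n1⇒n6 ·f
[22] read 'c'  n6⇒n7
[23] read 'b'  n7⇒n8
[24] read 'b'  n8⇒n9  emit P1@[21:24],P6@[23:24]
[25] read 'b'  n9⇒n11  emit P3@[21:25],P6@[24:25]
[26] read 'c'  n11⇒n16 ·f
[27] read 'a'  n16⇒n10 ·f  emit P2@[27:27]
[28] read 'b'  n10⇒n1 ·f
[29] read 'c'  n1⇒n6 ·f
[30] read 'b'  n6⇒n1 ·f
[31] read 'b'  n1⇒n15  emit P6@[30:31]
[32] read 'c'  n15⇒n16
[33] read 'c'  n16⇒n17  emit P5@[30:33]
[34] read 'c'  n17⇒n7 ·f
[35] read 'c'  n7⇒n7 ·f
[36] read 'c'  n7⇒n7 ·f
[37] read 'b'  n7⇒n8
[38] read 'b'  n8⇒n9  emit P1@[35:38],P6@[37:38]
[39] read 'b'  n9⇒n11  emit P3@[35:39],P6@[38:39]
[40] read 'b'  n11⇒n15 ·f  emit P6@[39:40]
[41] read 'c'  n15⇒n16
[42] read 'c'  n16⇒n17  emit P5@[39:42]
[43] read 'a'  n17⇒n10 ·f  emit P2@[43:43]
[44] read 'b'  n10⇒n1 ·f
[45] read 'b'  n1⇒n15  emit P6@[44:45]
[46] read 'c'  n15⇒n16
[47] read 'c'  n16⇒n17  emit P5@[44:47]
[48] read 'b'  n17⇒n8 ·f
[49] read 'b'  n8⇒n9  emit P1@[46:49],P6@[48:49]
[50] read 'b'  n9⇒n11  emit P3@[46:50],P6@[49:50]
[51] read 'b'  n11⇒n15 ·f  emit P6@[50:51]
[52] read 'b'  n15⇒n15 ·f  emit P6@[51:52]
[53] read 'c'  n15⇒n16
[54] read 'c'  n16⇒n17  emit P5@[51:54]
[55] read 'a'  n17⇒n10 ·f  emit P2@[55:55]
[56] read 'a'  n10⇒n12  emit P2@[56:56]
[57] read 'c'  n12⇒n13
[58] read 'c'  n13⇒n7 ·f
[59] read 'b'  n7⇒n8
[60] read 'b'  n8⇒n9  emit P1@[57:60],P6@[59:60]
[61] read 'b'  n9⇒n11  emit P3@[57:61],P6@[60:61]
[62] read 'c'  n11⇒n16 ·f
[63] read 'c'  n16⇒n17  emit P5@[60:63]
[64] read 'b'  n17⇒n8 ·f
[65] read 'b'  n8⇒n9  emit P1@[62:65],P6@[64:65]
[66] read 'b'  n9⇒n11  emit P3@[62:66],P6@[65:66]
[67] read 'a'  n11⇒n2 ·f  emit P2@[67:67]
[68] read 'b'  n2⇒n1 ·f
[69] read 'b'  n1⇒n15  emit P6@[68:69]

All matches (sorted): [[1,6],[2,6],[3,2],[4,2],[9,1],[9,6],[10,3],[10,6],[12,5],[14,1],[14,6],[15,3],[15,6],[16,6],[18,2],[19,2],[24,1],[24,6],[25,3],[25,6],[27,2],[31,6],[33,5],[38,1],[38,6],[39,3],[39,6],[40,6],[42,5],[43,2],[45,6],[47,5],[49,1],[49,6],[50,3],[50,6],[51,6],[52,6],[54,5],[55,2],[56,2],[60,1],[60,6],[61,3],[61,6],[63,5],[65,1],[65,6],[66,3],[66,6],[67,2],[69,6]]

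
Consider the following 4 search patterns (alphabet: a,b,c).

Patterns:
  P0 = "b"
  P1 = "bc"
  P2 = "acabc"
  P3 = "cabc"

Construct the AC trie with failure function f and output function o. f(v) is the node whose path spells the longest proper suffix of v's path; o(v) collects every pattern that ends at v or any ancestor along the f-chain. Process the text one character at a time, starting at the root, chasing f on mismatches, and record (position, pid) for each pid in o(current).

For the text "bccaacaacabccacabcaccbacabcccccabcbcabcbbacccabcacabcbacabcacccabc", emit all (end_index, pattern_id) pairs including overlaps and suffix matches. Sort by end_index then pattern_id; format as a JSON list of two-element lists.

Build:
Trie (insert patterns):
  n0 'ε': a→3 b→1 c→8
  n1 'b': c→2  [P0 ends]
  n2 'bc': ·  [P1 ends]
  n3 'a': c→4
  n4 'ac': a→5
  n5 'aca': b→6
  n6 'acab': c→7
  n7 'acabc': ·  [P2 ends]
  n8 'c': a→9
  n9 'ca': b→10
  n10 'cab': c→11
  n11 'cabc': ·  [P3 ends]

Failure links (BFS by depth):
  fail(1) 'b': from fail(0)=0 chase 'b': 0 ⇒ 0;  out={0}∪out(0)={0}
  fail(3) 'a': from fail(0)=0 chase 'a': 0 ⇒ 0;  out=∅∪out(0)=∅
  fail(8) 'c': from fail(0)=0 chase 'c': 0 ⇒ 0;  out=∅∪out(0)=∅
  fail(2) 'bc': from fail(1)=0 chase 'c': 0 ⇒ 8;  out={1}∪out(8)={1}
  fail(4) 'ac': from fail(3)=0 chase 'c': 0 ⇒ 8;  out=∅∪out(8)=∅
  fail(9) 'ca': from fail(8)=0 chase 'a': 0 ⇒ 3;  out=∅∪out(3)=∅
  fail(5) 'aca': from fail(4)=8 chase 'a': 8 ⇒ 9;  out=∅∪out(9)=∅
  fail(10) 'cab': from fail(9)=3 chase 'b': 3→0 ⇒ 1;  out=∅∪out(1)={0}
  fail(6) 'acab': from fail(5)=9 chase 'b': 9 ⇒ 10;  out=∅∪out(10)={0}
  fail(11) 'cabc': from fail(10)=1 chase 'c': 1 ⇒ 2;  out={3}∪out(2)={1,3}
  fail(7) 'acabc': from fail(6)=10 chase 'c': 10 ⇒ 11;  out={2}∪out(11)={1,2,3}

Run:
i=0 'b': node 0→1  ** P0@[0:0]
i=1 'c': node 1→2  ** P1@[0:1]
i=2 'c': node 2→8 (via fail)
i=3 'a': node 8→9
i=4 'a': node 9→3 (via fail)
i=5 'c': node 3→4
i=6 'a': node 4→5
i=7 'a': node 5→3 (via fail)
i=8 'c': node 3→4
i=9 'a': node 4→5
i=10 'b': node 5→6  ** P0@[10:10]
i=11 'c': node 6→7  ** P1@[10:11],P2@[7:11],P3@[8:11]
i=12 'c': node 7→8 (via fail)
i=13 'a': node 8→9
i=14 'c': node 9→4 (via fail)
i=15 'a': node 4→5
i=16 'b': node 5→6  ** P0@[16:16]
i=17 'c': node 6→7  ** P1@[16:17],P2@[13:17],P3@[14:17]
i=18 'a': node 7→9 (via fail)
i=19 'c': node 9→4 (via fail)
i=20 'c': node 4→8 (via fail)
i=21 'b': node 8→1 (via fail)  ** P0@[21:21]
i=22 'a': node 1→3 (via fail)
i=23 'c': node 3→4
i=24 'a': node 4→5
i=25 'b': node 5→6  ** P0@[25:25]
i=26 'c': node 6→7  ** P1@[25:26],P2@[22:26],P3@[23:26]
i=27 'c': node 7→8 (via fail)
i=28 'c': node 8→8 (via fail)
i=29 'c': node 8→8 (via fail)
i=30 'c': node 8→8 (via fail)
i=31 'a': node 8→9
i=32 'b': node 9→10  ** P0@[32:32]
i=33 'c': node 10→11  ** P1@[32:33],P3@[30:33]
i=34 'b': node 11→1 (via fail)  ** P0@[34:34]
i=35 'c': node 1→2  ** P1@[34:35]
i=36 'a': node 2→9 (via fail)
i=37 'b': node 9→10  ** P0@[37:37]
i=38 'c': node 10→11  ** P1@[37:38],P3@[35:38]
i=39 'b': node 11→1 (via fail)  ** P0@[39:39]
i=40 'b': node 1→1 (via fail)  ** P0@[40:40]
i=41 'a': node 1→3 (via fail)
i=42 'c': node 3→4
i=43 'c': node 4→8 (via fail)
i=44 'c': node 8→8 (via fail)
i=45 'a': node 8→9
i=46 'b': node 9→10  ** P0@[46:46]
i=47 'c': node 10→11  ** P1@[46:47],P3@[44:47]
i=48 'a': node 11→9 (via fail)
i=49 'c': node 9→4 (via fail)
i=50 'a': node 4→5
i=51 'b': node 5→6  ** P0@[51:51]
i=52 'c': node 6→7  ** P1@[51:52],P2@[48:52],P3@[49:52]
i=53 'b': node 7→1 (via fail)  ** P0@[53:53]
i=54 'a': node 1→3 (via fail)
i=55 'c': node 3→4
i=56 'a': node 4→5
i=57 'b': node 5→6  ** P0@[57:57]
i=58 'c': node 6→7  ** P1@[57:58],P2@[54:58],P3@[55:58]
i=59 'a': node 7→9 (via fail)
i=60 'c': node 9→4 (via fail)
i=61 'c': node 4→8 (via fail)
i=62 'c': node 8→8 (via fail)
i=63 'a': node 8→9
i=64 'b': node 9→10  ** P0@[64:64]
i=65 'c': node 10→11  ** P1@[64:65],P3@[62:65]

Result: [[0,0],[1,1],[10,0],[11,1],[11,2],[11,3],[16,0],[17,1],[17,2],[17,3],[21,0],[25,0],[26,1],[26,2],[26,3],[32,0],[33,1],[33,3],[34,0],[35,1],[37,0],[38,1],[38,3],[39,0],[40,0],[46,0],[47,1],[47,3],[51,0],[52,1],[52,2],[52,3],[53,0],[57,0],[58,1],[58,2],[58,3],[64,0],[65,1],[65,3]]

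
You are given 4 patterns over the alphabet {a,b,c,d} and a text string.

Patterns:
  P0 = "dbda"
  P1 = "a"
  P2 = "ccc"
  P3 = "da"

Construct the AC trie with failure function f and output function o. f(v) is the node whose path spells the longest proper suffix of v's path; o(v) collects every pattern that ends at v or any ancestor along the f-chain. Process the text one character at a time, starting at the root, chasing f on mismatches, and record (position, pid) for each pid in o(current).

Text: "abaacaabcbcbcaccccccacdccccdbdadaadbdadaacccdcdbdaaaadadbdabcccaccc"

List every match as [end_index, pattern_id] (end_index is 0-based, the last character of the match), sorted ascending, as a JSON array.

Build:
Trie nodes:
  0='ε' goto a→5 c→6 d→1
  1='d' goto a→9 b→2
  2='db' goto d→3
  3='dbd' goto a→4
  4='dbda' goto ·  ←P0
  5='a' goto ·  ←P1
  6='c' goto c→7
  7='cc' goto c→8
  8='ccc' goto ·  ←P2
  9='da' goto ·  ←P3

Failure links (BFS by depth):
  n1('d'): parent n0 fail=0; on 'd' 0 → fail=0;  out ∅∪∅=∅
  n5('a'): parent n0 fail=0; on 'a' 0 → fail=0;  out {1}∪∅={1}
  n6('c'): parent n0 fail=0; on 'c' 0 → fail=0;  out ∅∪∅=∅
  n2('db'): parent n1 fail=0; on 'b' 0 → fail=0;  out ∅∪∅=∅
  n7('cc'): parent n6 fail=0; on 'c' 0 → fail=6;  out ∅∪∅=∅
  n9('da'): parent n1 fail=0; on 'a' 0 → fail=5;  out {3}∪{1}={1,3}
  n3('dbd'): parent n2 fail=0; on 'd' 0 → fail=1;  out ∅∪∅=∅
  n8('ccc'): parent n7 fail=6; on 'c' 6 → fail=7;  out {2}∪∅={2}
  n4('dbda'): parent n3 fail=1; on 'a' 1 → fail=9;  out {0}∪{1,3}={0,1,3}

Scan:
i=0 'a': node 0→5  emit P1@[0:0]
i=1 'b': node 5→0 (via fail)
i=2 'a': node 0→5  emit P1@[2:2]
i=3 'a': node 5→5 (via fail)  emit P1@[3:3]
i=4 'c': node 5→6 (via fail)
i=5 'a': node 6→5 (via fail)  emit P1@[5:5]
i=6 'a': node 5→5 (via fail)  emit P1@[6:6]
i=7 'b': node 5→0 (via fail)
i=8 'c': node 0→6
i=9 'b': node 6→0 (via fail)
i=10 'c': node 0→6
i=11 'b': node 6→0 (via fail)
i=12 'c': node 0→6
i=13 'a': node 6→5 (via fail)  emit P1@[13:13]
i=14 'c': node 5→6 (via fail)
i=15 'c': node 6→7
i=16 'c': node 7→8  emit P2@[14:16]
i=17 'c': node 8→8 (via fail)  emit P2@[15:17]
i=18 'c': node 8→8 (via fail)  emit P2@[16:18]
i=19 'c': node 8→8 (via fail)  emit P2@[17:19]
i=20 'a': node 8→5 (via fail)  emit P1@[20:20]
i=21 'c': node 5→6 (via fail)
i=22 'd': node 6→1 (via fail)
i=23 'c': node 1→6 (via fail)
i=24 'c': node 6→7
i=25 'c': node 7→8  emit P2@[23:25]
i=26 'c': node 8→8 (via fail)  emit P2@[24:26]
i=27 'd': node 8→1 (via fail)
i=28 'b': node 1→2
i=29 'd': node 2→3
i=30 'a': node 3→4  emit P0@[27:30],P1@[30:30],P3@[29:30]
i=31 'd': node 4→1 (via fail)
i=32 'a': node 1→9  emit P1@[32:32],P3@[31:32]
i=33 'a': node 9→5 (via fail)  emit P1@[33:33]
i=34 'd': node 5→1 (via fail)
i=35 'b': node 1→2
i=36 'd': node 2→3
i=37 'a': node 3→4  emit P0@[34:37],P1@[37:37],P3@[36:37]
i=38 'd': node 4→1 (via fail)
i=39 'a': node 1→9  emit P1@[39:39],P3@[38:39]
i=40 'a': node 9→5 (via fail)  emit P1@[40:40]
i=41 'c': node 5→6 (via fail)
i=42 'c': node 6→7
i=43 'c': node 7→8  emit P2@[41:43]
i=44 'd': node 8→1 (via fail)
i=45 'c': node 1→6 (via fail)
i=46 'd': node 6→1 (via fail)
i=47 'b': node 1→2
i=48 'd': node 2→3
i=49 'a': node 3→4  emit P0@[46:49],P1@[49:49],P3@[48:49]
i=50 'a': node 4→5 (via fail)  emit P1@[50:50]
i=51 'a': node 5→5 (via fail)  emit P1@[51:51]
i=52 'a': node 5→5 (via fail)  emit P1@[52:52]
i=53 'd': node 5→1 (via fail)
i=54 'a': node 1→9  emit P1@[54:54],P3@[53:54]
i=55 'd': node 9→1 (via fail)
i=56 'b': node 1→2
i=57 'd': node 2→3
i=58 'a': node 3→4  emit P0@[55:58],P1@[58:58],P3@[57:58]
i=59 'b': node 4→0 (via fail)
i=60 'c': node 0→6
i=61 'c': node 6→7
i=62 'c': node 7→8  emit P2@[60:62]
i=63 'a': node 8→5 (via fail)  emit P1@[63:63]
i=64 'c': node 5→6 (via fail)
i=65 'c': node 6→7
i=66 'c': node 7→8  emit P2@[64:66]

Matches: [[0,1],[2,1],[3,1],[5,1],[6,1],[13,1],[16,2],[17,2],[18,2],[19,2],[20,1],[25,2],[26,2],[30,0],[30,1],[30,3],[32,1],[32,3],[33,1],[37,0],[37,1],[37,3],[39,1],[39,3],[40,1],[43,2],[49,0],[49,1],[49,3],[50,1],[51,1],[52,1],[54,1],[54,3],[58,0],[58,1],[58,3],[62,2],[63,1],[66,2]]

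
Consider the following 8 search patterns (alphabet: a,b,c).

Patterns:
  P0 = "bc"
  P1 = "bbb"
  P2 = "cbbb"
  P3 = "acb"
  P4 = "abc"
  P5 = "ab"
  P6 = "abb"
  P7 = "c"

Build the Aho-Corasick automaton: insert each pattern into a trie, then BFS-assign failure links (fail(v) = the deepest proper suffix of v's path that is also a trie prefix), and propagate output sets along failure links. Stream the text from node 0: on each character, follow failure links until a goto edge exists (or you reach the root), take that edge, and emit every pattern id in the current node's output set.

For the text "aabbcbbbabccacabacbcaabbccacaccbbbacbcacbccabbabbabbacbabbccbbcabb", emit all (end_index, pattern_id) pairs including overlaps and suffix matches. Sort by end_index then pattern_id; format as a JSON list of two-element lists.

Build:
Trie nodes:
  n0 'ε': a→9 b→1 c→5
  n1 'b': b→3 c→2
  n2 'bc': ·  [P0 ends]
  n3 'bb': b→4
  n4 'bbb': ·  [P1 ends]
  n5 'c': b→6  [P7 ends]
  n6 'cb': b→7
  n7 'cbb': b→8
  n8 'cbbb': ·  [P2 ends]
  n9 'a': b→12 c→10
  n10 'ac': b→11
  n11 'acb': ·  [P3 ends]
  n12 'ab': b→14 c→13  [P5 ends]
  n13 'abc': ·  [P4 ends]
  n14 'abb': ·  [P6 ends]

BFS fail/out derivation:
  fail(1) 'b': from fail(0)=0 chase 'b': 0 ⇒ 0;  out=∅∪out(0)=∅
  fail(5) 'c': from fail(0)=0 chase 'c': 0 ⇒ 0;  out={7}∪out(0)={7}
  fail(9) 'a': from fail(0)=0 chase 'a': 0 ⇒ 0;  out=∅∪out(0)=∅
  fail(2) 'bc': from fail(1)=0 chase 'c': 0 ⇒ 5;  out={0}∪out(5)={0,7}
  fail(3) 'bb': from fail(1)=0 chase 'b': 0 ⇒ 1;  out=∅∪out(1)=∅
  fail(6) 'cb': from fail(5)=0 chase 'b': 0 ⇒ 1;  out=∅∪out(1)=∅
  fail(10) 'ac': from fail(9)=0 chase 'c': 0 ⇒ 5;  out=∅∪out(5)={7}
  fail(12) 'ab': from fail(9)=0 chase 'b': 0 ⇒ 1;  out={5}∪out(1)={5}
  fail(4) 'bbb': from fail(3)=1 chase 'b': 1 ⇒ 3;  out={1}∪out(3)={1}
  fail(7) 'cbb': from fail(6)=1 chase 'b': 1 ⇒ 3;  out=∅∪out(3)=∅
  fail(11) 'acb': from fail(10)=5 chase 'b': 5 ⇒ 6;  out={3}∪out(6)={3}
  fail(13) 'abc': from fail(12)=1 chase 'c': 1 ⇒ 2;  out={4}∪out(2)={0,4,7}
  fail(14) 'abb': from fail(12)=1 chase 'b': 1 ⇒ 3;  out={6}∪out(3)={6}
  fail(8) 'cbbb': from fail(7)=3 chase 'b': 3 ⇒ 4;  out={2}∪out(4)={1,2}

Run:
pos 0 'a': at 9
pos 1 'a': at 9 ·f
pos 2 'b': at 12  ** P5@[1:2]
pos 3 'b': at 14  ** P6@[1:3]
pos 4 'c': at 2 ·f  ** P0@[3:4],P7@[4:4]
pos 5 'b': at 6 ·f
pos 6 'b': at 7
pos 7 'b': at 8  ** P1@[5:7],P2@[4:7]
pos 8 'a': at 9 ·f
pos 9 'b': at 12  ** P5@[8:9]
pos 10 'c': at 13  ** P0@[9:10],P4@[8:10],P7@[10:10]
pos 11 'c': at 5 ·f  ** P7@[11:11]
pos 12 'a': at 9 ·f
pos 13 'c': at 10  ** P7@[13:13]
pos 14 'a': at 9 ·f
pos 15 'b': at 12  ** P5@[14:15]
pos 16 'a': at 9 ·f
pos 17 'c': at 10  ** P7@[17:17]
pos 18 'b': at 11  ** P3@[16:18]
pos 19 'c': at 2 ·f  ** P0@[18:19],P7@[19:19]
pos 20 'a': at 9 ·f
pos 21 'a': at 9 ·f
pos 22 'b': at 12  ** P5@[21:22]
pos 23 'b': at 14  ** P6@[21:23]
pos 24 'c': at 2 ·f  ** P0@[23:24],P7@[24:24]
pos 25 'c': at 5 ·f  ** P7@[25:25]
pos 26 'a': at 9 ·f
pos 27 'c': at 10  ** P7@[27:27]
pos 28 'a': at 9 ·f
pos 29 'c': at 10  ** P7@[29:29]
pos 30 'c': at 5 ·f  ** P7@[30:30]
pos 31 'b': at 6
pos 32 'b': at 7
pos 33 'b': at 8  ** P1@[31:33],P2@[30:33]
pos 34 'a': at 9 ·f
pos 35 'c': at 10  ** P7@[35:35]
pos 36 'b': at 11  ** P3@[34:36]
pos 37 'c': at 2 ·f  ** P0@[36:37],P7@[37:37]
pos 38 'a': at 9 ·f
pos 39 'c': at 10  ** P7@[39:39]
pos 40 'b': at 11  ** P3@[38:40]
pos 41 'c': at 2 ·f  ** P0@[40:41],P7@[41:41]
pos 42 'c': at 5 ·f  ** P7@[42:42]
pos 43 'a': at 9 ·f
pos 44 'b': at 12  ** P5@[43:44]
pos 45 'b': at 14  ** P6@[43:45]
pos 46 'a': at 9 ·f
pos 47 'b': at 12  ** P5@[46:47]
pos 48 'b': at 14  ** P6@[46:48]
pos 49 'a': at 9 ·f
pos 50 'b': at 12  ** P5@[49:50]
pos 51 'b': at 14  ** P6@[49:51]
pos 52 'a': at 9 ·f
pos 53 'c': at 10  ** P7@[53:53]
pos 54 'b': at 11  ** P3@[52:54]
pos 55 'a': at 9 ·f
pos 56 'b': at 12  ** P5@[55:56]
pos 57 'b': at 14  ** P6@[55:57]
pos 58 'c': at 2 ·f  ** P0@[57:58],P7@[58:58]
pos 59 'c': at 5 ·f  ** P7@[59:59]
pos 60 'b': at 6
pos 61 'b': at 7
pos 62 'c': at 2 ·f  ** P0@[61:62],P7@[62:62]
pos 63 'a': at 9 ·f
pos 64 'b': at 12  ** P5@[63:64]
pos 65 'b': at 14  ** P6@[63:65]

Result: [[2,5],[3,6],[4,0],[4,7],[7,1],[7,2],[9,5],[10,0],[10,4],[10,7],[11,7],[13,7],[15,5],[17,7],[18,3],[19,0],[19,7],[22,5],[23,6],[24,0],[24,7],[25,7],[27,7],[29,7],[30,7],[33,1],[33,2],[35,7],[36,3],[37,0],[37,7],[39,7],[40,3],[41,0],[41,7],[42,7],[44,5],[45,6],[47,5],[48,6],[50,5],[51,6],[53,7],[54,3],[56,5],[57,6],[58,0],[58,7],[59,7],[62,0],[62,7],[64,5],[65,6]]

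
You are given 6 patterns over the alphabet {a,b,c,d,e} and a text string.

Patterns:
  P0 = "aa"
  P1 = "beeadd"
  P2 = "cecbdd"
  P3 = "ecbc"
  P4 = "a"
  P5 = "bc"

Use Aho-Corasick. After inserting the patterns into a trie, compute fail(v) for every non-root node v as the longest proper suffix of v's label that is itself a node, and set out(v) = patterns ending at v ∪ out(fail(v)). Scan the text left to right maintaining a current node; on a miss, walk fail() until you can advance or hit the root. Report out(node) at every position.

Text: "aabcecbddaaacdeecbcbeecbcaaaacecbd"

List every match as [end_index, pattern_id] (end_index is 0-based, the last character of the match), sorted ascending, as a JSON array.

Build:
Trie nodes:
  n0 'ε': a→1 b→3 c→9 e→15
  n1 'a': a→2  [P4 ends]
  n2 'aa': ·  [P0 ends]
  n3 'b': c→19 e→4
  n4 'be': e→5
  n5 'bee': a→6
  n6 'beea': d→7
  n7 'beead': d→8
  n8 'beeadd': ·  [P1 ends]
  n9 'c': e→10
  n10 'ce': c→11
  n11 'cec': b→12
  n12 'cecb': d→13
  n13 'cecbd': d→14
  n14 'cecbdd': ·  [P2 ends]
  n15 'e': c→16
  n16 'ec': b→17
  n17 'ecb': c→18
  n18 'ecbc': ·  [P3 ends]
  n19 'bc': ·  [P5 ends]

Failure links (BFS by depth):
  fail(1) 'a': from fail(0)=0 chase 'a': 0 ⇒ 0;  out={4}∪out(0)={4}
  fail(3) 'b': from fail(0)=0 chase 'b': 0 ⇒ 0;  out=∅∪out(0)=∅
  fail(9) 'c': from fail(0)=0 chase 'c': 0 ⇒ 0;  out=∅∪out(0)=∅
  fail(15) 'e': from fail(0)=0 chase 'e': 0 ⇒ 0;  out=∅∪out(0)=∅
  fail(2) 'aa': from fail(1)=0 chase 'a': 0 ⇒ 1;  out={0}∪out(1)={0,4}
  fail(4) 'be': from fail(3)=0 chase 'e': 0 ⇒ 15;  out=∅∪out(15)=∅
  fail(10) 'ce': from fail(9)=0 chase 'e': 0 ⇒ 15;  out=∅∪out(15)=∅
  fail(16) 'ec': from fail(15)=0 chase 'c': 0 ⇒ 9;  out=∅∪out(9)=∅
  fail(19) 'bc': from fail(3)=0 chase 'c': 0 ⇒ 9;  out={5}∪out(9)={5}
  fail(5) 'bee': from fail(4)=15 chase 'e': 15→0 ⇒ 15;  out=∅∪out(15)=∅
  fail(11) 'cec': from fail(10)=15 chase 'c': 15 ⇒ 16;  out=∅∪out(16)=∅
  fail(17) 'ecb': from fail(16)=9 chase 'b': 9→0 ⇒ 3;  out=∅∪out(3)=∅
  fail(6) 'beea': from fail(5)=15 chase 'a': 15→0 ⇒ 1;  out=∅∪out(1)={4}
  fail(12) 'cecb': from fail(11)=16 chase 'b': 16 ⇒ 17;  out=∅∪out(17)=∅
  fail(18) 'ecbc': from fail(17)=3 chase 'c': 3 ⇒ 19;  out={3}∪out(19)={3,5}
  fail(7) 'beead': from fail(6)=1 chase 'd': 1→0 ⇒ 0;  out=∅∪out(0)=∅
  fail(13) 'cecbd': from fail(12)=17 chase 'd': 17→3→0 ⇒ 0;  out=∅∪out(0)=∅
  fail(8) 'beeadd': from fail(7)=0 chase 'd': 0 ⇒ 0;  out={1}∪out(0)={1}
  fail(14) 'cecbdd': from fail(13)=0 chase 'd': 0 ⇒ 0;  out={2}∪out(0)={2}

Scan:
i=0 'a': node 0→1  ** P4@[0:0]
i=1 'a': node 1→2  ** P0@[0:1],P4@[1:1]
i=2 'b': node 2→3 (fail-walked)
i=3 'c': node 3→19  ** P5@[2:3]
i=4 'e': node 19→10 (fail-walked)
i=5 'c': node 10→11
i=6 'b': node 11→12
i=7 'd': node 12→13
i=8 'd': node 13→14  ** P2@[3:8]
i=9 'a': node 14→1 (fail-walked)  ** P4@[9:9]
i=10 'a': node 1→2  ** P0@[9:10],P4@[10:10]
i=11 'a': node 2→2 (fail-walked)  ** P0@[10:11],P4@[11:11]
i=12 'c': node 2→9 (fail-walked)
i=13 'd': node 9→0 (fail-walked)
i=14 'e': node 0→15
i=15 'e': node 15→15 (fail-walked)
i=16 'c': node 15→16
i=17 'b': node 16→17
i=18 'c': node 17→18  ** P3@[15:18],P5@[17:18]
i=19 'b': node 18→3 (fail-walked)
i=20 'e': node 3→4
i=21 'e': node 4→5
i=22 'c': node 5→16 (fail-walked)
i=23 'b': node 16→17
i=24 'c': node 17→18  ** P3@[21:24],P5@[23:24]
i=25 'a': node 18→1 (fail-walked)  ** P4@[25:25]
i=26 'a': node 1→2  ** P0@[25:26],P4@[26:26]
i=27 'a': node 2→2 (fail-walked)  ** P0@[26:27],P4@[27:27]
i=28 'a': node 2→2 (fail-walked)  ** P0@[27:28],P4@[28:28]
i=29 'c': node 2→9 (fail-walked)
i=30 'e': node 9→10
i=31 'c': node 10→11
i=32 'b': node 11→12
i=33 'd': node 12→13

Result: [[0,4],[1,0],[1,4],[3,5],[8,2],[9,4],[10,0],[10,4],[11,0],[11,4],[18,3],[18,5],[24,3],[24,5],[25,4],[26,0],[26,4],[27,0],[27,4],[28,0],[28,4]]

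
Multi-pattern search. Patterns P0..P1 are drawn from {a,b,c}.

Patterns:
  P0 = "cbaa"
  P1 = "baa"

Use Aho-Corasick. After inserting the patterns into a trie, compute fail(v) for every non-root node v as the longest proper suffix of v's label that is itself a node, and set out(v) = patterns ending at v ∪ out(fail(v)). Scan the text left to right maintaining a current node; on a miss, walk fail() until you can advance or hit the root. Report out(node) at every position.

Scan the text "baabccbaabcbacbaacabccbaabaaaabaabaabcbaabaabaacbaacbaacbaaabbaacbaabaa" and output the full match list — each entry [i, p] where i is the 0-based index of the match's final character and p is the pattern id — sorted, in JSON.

Construct AC machine:
Trie (insert patterns):
  n0 'ε': b→5 c→1
  n1 'c': b→2
  n2 'cb': a→3
  n3 'cba': a→4
  n4 'cbaa': ·  [P0 ends]
  n5 'b': a→6
  n6 'ba': a→7
  n7 'baa': ·  [P1 ends]

BFS fail/out derivation:
  fail(1) 'c': from fail(0)=0 chase 'c': 0 ⇒ 0;  out=∅∪out(0)=∅
  fail(5) 'b': from fail(0)=0 chase 'b': 0 ⇒ 0;  out=∅∪out(0)=∅
  fail(2) 'cb': from fail(1)=0 chase 'b': 0 ⇒ 5;  out=∅∪out(5)=∅
  fail(6) 'ba': from fail(5)=0 chase 'a': 0 ⇒ 0;  out=∅∪out(0)=∅
  fail(3) 'cba': from fail(2)=5 chase 'a': 5 ⇒ 6;  out=∅∪out(6)=∅
  fail(7) 'baa': from fail(6)=0 chase 'a': 0 ⇒ 0;  out={1}∪out(0)={1}
  fail(4) 'cbaa': from fail(3)=6 chase 'a': 6 ⇒ 7;  out={0}∪out(7)={0,1}

Scan:
[0] read 'b'  n0⇒n5
[1] read 'a'  n5⇒n6
[2] read 'a'  n6⇒n7  → match P1@[0:2]
[3] read 'b'  n7⇒n5 (via fail)
[4] read 'c'  n5⇒n1 (via fail)
[5] read 'c'  n1⇒n1 (via fail)
[6] read 'b'  n1⇒n2
[7] read 'a'  n2⇒n3
[8] read 'a'  n3⇒n4  → match P0@[5:8],P1@[6:8]
[9] read 'b'  n4⇒n5 (via fail)
[10] read 'c'  n5⇒n1 (via fail)
[11] read 'b'  n1⇒n2
[12] read 'a'  n2⇒n3
[13] read 'c'  n3⇒n1 (via fail)
[14] read 'b'  n1⇒n2
[15] read 'a'  n2⇒n3
[16] read 'a'  n3⇒n4  → match P0@[13:16],P1@[14:16]
[17] read 'c'  n4⇒n1 (via fail)
[18] read 'a'  n1⇒n0 (via fail)
[19] read 'b'  n0⇒n5
[20] read 'c'  n5⇒n1 (via fail)
[21] read 'c'  n1⇒n1 (via fail)
[22] read 'b'  n1⇒n2
[23] read 'a'  n2⇒n3
[24] read 'a'  n3⇒n4  → match P0@[21:24],P1@[22:24]
[25] read 'b'  n4⇒n5 (via fail)
[26] read 'a'  n5⇒n6
[27] read 'a'  n6⇒n7  → match P1@[25:27]
[28] read 'a'  n7⇒n0 (via fail)
[29] read 'a'  n0⇒n0
[30] read 'b'  n0⇒n5
[31] read 'a'  n5⇒n6
[32] read 'a'  n6⇒n7  → match P1@[30:32]
[33] read 'b'  n7⇒n5 (via fail)
[34] read 'a'  n5⇒n6
[35] read 'a'  n6⇒n7  → match P1@[33:35]
[36] read 'b'  n7⇒n5 (via fail)
[37] read 'c'  n5⇒n1 (via fail)
[38] read 'b'  n1⇒n2
[39] read 'a'  n2⇒n3
[40] read 'a'  n3⇒n4  → match P0@[37:40],P1@[38:40]
[41] read 'b'  n4⇒n5 (via fail)
[42] read 'a'  n5⇒n6
[43] read 'a'  n6⇒n7  → match P1@[41:43]
[44] read 'b'  n7⇒n5 (via fail)
[45] read 'a'  n5⇒n6
[46] read 'a'  n6⇒n7  → match P1@[44:46]
[47] read 'c'  n7⇒n1 (via fail)
[48] read 'b'  n1⇒n2
[49] read 'a'  n2⇒n3
[50] read 'a'  n3⇒n4  → match P0@[47:50],P1@[48:50]
[51] read 'c'  n4⇒n1 (via fail)
[52] read 'b'  n1⇒n2
[53] read 'a'  n2⇒n3
[54] read 'a'  n3⇒n4  → match P0@[51:54],P1@[52:54]
[55] read 'c'  n4⇒n1 (via fail)
[56] read 'b'  n1⇒n2
[57] read 'a'  n2⇒n3
[58] read 'a'  n3⇒n4  → match P0@[55:58],P1@[56:58]
[59] read 'a'  n4⇒n0 (via fail)
[60] read 'b'  n0⇒n5
[61] read 'b'  n5⇒n5 (via fail)
[62] read 'a'  n5⇒n6
[63] read 'a'  n6⇒n7  → match P1@[61:63]
[64] read 'c'  n7⇒n1 (via fail)
[65] read 'b'  n1⇒n2
[66] read 'a'  n2⇒n3
[67] read 'a'  n3⇒n4  → match P0@[64:67],P1@[65:67]
[68] read 'b'  n4⇒n5 (via fail)
[69] read 'a'  n5⇒n6
[70] read 'a'  n6⇒n7  → match P1@[68:70]

Matches: [[2,1],[8,0],[8,1],[16,0],[16,1],[24,0],[24,1],[27,1],[32,1],[35,1],[40,0],[40,1],[43,1],[46,1],[50,0],[50,1],[54,0],[54,1],[58,0],[58,1],[63,1],[67,0],[67,1],[70,1]]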